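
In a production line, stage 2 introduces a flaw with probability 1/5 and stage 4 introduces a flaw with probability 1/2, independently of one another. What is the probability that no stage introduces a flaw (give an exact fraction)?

Since the events are independent, P(none) is the product of the individual non-occurrence probabilities.
P(none) = (1 − 1/5) × (1 − 1/2) = 4/5 × 1/2 = 2/5

2/5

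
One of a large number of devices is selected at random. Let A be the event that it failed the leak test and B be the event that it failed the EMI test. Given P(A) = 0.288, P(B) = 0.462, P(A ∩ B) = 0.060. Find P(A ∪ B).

By inclusion-exclusion,
P(A ∪ B) = 0.288 + 0.462 − 0.060 = 0.690

0.690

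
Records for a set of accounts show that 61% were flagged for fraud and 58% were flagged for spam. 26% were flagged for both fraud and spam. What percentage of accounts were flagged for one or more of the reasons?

93%

By inclusion-exclusion,
P(≥1) = 61 + 58 − 26 = 93%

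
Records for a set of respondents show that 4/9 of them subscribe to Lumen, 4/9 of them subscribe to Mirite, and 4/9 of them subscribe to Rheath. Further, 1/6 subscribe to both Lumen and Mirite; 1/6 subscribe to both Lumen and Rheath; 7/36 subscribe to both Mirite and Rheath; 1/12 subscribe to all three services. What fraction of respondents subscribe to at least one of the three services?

P(at least one) = 4/9 + 4/9 + 4/9 − 1/6 − 1/6 − 7/36 + 1/12 = 8/9

8/9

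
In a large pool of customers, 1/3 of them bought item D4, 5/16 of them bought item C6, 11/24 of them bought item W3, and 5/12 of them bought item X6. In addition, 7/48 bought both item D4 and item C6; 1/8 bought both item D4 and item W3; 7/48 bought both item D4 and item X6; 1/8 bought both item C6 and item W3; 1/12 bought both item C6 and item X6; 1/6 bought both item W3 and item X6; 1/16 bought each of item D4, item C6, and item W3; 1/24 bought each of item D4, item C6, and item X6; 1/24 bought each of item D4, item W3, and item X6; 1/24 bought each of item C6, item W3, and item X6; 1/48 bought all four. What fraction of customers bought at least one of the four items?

43/48

By inclusion-exclusion,
P(≥1) = 1/3 + 5/16 + 11/24 + 5/12 − 7/48 − 1/8 − 7/48 − 1/8 − 1/12 − 1/6 + 1/16 + 1/24 + 1/24 + 1/24 − 1/48 = 43/48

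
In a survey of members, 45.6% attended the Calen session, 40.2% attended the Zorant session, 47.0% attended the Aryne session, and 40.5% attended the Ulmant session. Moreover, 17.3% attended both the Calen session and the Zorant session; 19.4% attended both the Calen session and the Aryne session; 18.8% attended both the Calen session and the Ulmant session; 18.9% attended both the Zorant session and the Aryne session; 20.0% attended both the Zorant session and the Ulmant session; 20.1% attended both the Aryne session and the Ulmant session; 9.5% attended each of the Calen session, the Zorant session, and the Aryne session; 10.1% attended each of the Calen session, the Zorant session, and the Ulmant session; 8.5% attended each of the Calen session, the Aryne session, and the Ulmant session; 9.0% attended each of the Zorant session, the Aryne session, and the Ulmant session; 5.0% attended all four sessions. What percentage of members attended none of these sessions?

Apply inclusion-exclusion:
P(≥1) = 45.6 + 40.2 + 47.0 + 40.5 − 17.3 − 19.4 − 18.8 − 18.9 − 20.0 − 20.1 + 9.5 + 10.1 + 8.5 + 9.0 − 5.0 = 90.9%
P(none) = 100% − 90.9% = 9.1%

9.1%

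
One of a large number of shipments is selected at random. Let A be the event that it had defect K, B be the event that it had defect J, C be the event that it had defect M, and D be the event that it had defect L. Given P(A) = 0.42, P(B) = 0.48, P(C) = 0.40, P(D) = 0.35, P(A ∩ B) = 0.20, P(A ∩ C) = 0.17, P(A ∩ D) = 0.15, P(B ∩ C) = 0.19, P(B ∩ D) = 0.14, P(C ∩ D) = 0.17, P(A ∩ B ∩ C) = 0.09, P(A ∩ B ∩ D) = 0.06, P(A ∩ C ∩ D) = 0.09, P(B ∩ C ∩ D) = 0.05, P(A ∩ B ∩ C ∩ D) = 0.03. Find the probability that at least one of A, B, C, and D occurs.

0.89

Apply inclusion-exclusion:
P(A ∪ B ∪ C ∪ D) = 0.42 + 0.48 + 0.40 + 0.35 − 0.20 − 0.17 − 0.15 − 0.19 − 0.14 − 0.17 + 0.09 + 0.06 + 0.09 + 0.05 − 0.03 = 0.89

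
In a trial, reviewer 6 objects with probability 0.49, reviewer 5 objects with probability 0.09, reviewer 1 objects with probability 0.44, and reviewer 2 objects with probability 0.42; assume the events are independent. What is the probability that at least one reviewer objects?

P(none) = (1 − 0.49) × (1 − 0.09) × (1 − 0.44) × (1 − 0.42) = 0.51 × 0.91 × 0.56 × 0.58 = 0.15073968
P(at least one) = 1 − 0.15073968 = 0.84926032

0.84926032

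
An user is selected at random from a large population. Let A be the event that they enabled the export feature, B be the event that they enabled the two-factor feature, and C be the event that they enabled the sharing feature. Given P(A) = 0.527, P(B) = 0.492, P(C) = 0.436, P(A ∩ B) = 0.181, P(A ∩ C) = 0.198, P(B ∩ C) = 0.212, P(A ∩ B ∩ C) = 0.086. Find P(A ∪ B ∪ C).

Apply inclusion-exclusion:
P(A ∪ B ∪ C) = 0.527 + 0.492 + 0.436 − 0.181 − 0.198 − 0.212 + 0.086 = 0.950

0.950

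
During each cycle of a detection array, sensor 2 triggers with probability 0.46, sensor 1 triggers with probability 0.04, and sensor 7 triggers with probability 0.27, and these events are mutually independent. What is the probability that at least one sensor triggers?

Independence gives P(none) = ∏(1 − pᵢ).
P(none) = (1 − 0.46) × (1 − 0.04) × (1 − 0.27) = 0.54 × 0.96 × 0.73 = 0.378432
P(at least one) = 1 − 0.378432 = 0.621568

0.621568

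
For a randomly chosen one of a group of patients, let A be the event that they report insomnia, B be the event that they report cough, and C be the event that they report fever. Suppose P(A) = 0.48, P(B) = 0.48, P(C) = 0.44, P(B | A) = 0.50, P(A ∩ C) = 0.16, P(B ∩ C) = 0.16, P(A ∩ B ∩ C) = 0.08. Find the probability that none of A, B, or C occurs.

0.08

P(A ∩ B) = P(A)·P(B|A) = 0.48 × 0.50 = 0.24
P(A ∪ B ∪ C) = 0.48 + 0.48 + 0.44 − 0.24 − 0.16 − 0.16 + 0.08 = 0.92
P(none) = 1 − 0.92 = 0.08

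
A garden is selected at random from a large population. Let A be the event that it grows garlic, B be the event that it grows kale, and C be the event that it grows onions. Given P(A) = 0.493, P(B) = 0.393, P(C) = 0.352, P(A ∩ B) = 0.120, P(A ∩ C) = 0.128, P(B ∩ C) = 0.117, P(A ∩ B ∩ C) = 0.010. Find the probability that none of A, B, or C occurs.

0.117

By inclusion-exclusion,
P(A ∪ B ∪ C) = 0.493 + 0.393 + 0.352 − 0.120 − 0.128 − 0.117 + 0.010 = 0.883
P(none) = 1 − 0.883 = 0.117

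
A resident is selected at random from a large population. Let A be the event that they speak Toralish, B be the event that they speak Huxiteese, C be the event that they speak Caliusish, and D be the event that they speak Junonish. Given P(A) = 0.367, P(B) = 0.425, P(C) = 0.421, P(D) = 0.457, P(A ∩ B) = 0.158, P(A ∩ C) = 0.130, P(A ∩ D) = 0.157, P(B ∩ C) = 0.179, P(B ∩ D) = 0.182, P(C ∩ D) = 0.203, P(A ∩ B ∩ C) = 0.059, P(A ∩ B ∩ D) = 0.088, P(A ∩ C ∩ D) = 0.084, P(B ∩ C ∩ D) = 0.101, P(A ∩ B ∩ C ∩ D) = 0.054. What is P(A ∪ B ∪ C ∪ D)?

P(A ∪ B ∪ C ∪ D) = 0.367 + 0.425 + 0.421 + 0.457 − 0.158 − 0.130 − 0.157 − 0.179 − 0.182 − 0.203 + 0.059 + 0.088 + 0.084 + 0.101 − 0.054 = 0.939

0.939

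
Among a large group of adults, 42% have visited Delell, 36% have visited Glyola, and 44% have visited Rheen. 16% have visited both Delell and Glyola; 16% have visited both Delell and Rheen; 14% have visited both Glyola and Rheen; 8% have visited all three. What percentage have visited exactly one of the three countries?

54%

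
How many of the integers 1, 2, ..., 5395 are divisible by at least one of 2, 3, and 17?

3702

By inclusion–exclusion:
⌊5395/2⌋ + ⌊5395/3⌋ + ⌊5395/17⌋ − ⌊5395/6⌋ − ⌊5395/34⌋ − ⌊5395/51⌋ + ⌊5395/102⌋ = 2697 + 1798 + 317 − 899 − 158 − 105 + 52 = 3702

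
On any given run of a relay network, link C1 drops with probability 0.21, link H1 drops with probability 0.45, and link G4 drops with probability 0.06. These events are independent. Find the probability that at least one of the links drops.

0.59157

P(none) = (1 − 0.21) × (1 − 0.45) × (1 − 0.06) = 0.79 × 0.55 × 0.94 = 0.40843
P(at least one) = 1 − 0.40843 = 0.59157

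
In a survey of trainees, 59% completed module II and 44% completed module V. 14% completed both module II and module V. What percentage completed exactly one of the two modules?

75%

P(exactly one) = 59 + 44 − 2·14 = 75%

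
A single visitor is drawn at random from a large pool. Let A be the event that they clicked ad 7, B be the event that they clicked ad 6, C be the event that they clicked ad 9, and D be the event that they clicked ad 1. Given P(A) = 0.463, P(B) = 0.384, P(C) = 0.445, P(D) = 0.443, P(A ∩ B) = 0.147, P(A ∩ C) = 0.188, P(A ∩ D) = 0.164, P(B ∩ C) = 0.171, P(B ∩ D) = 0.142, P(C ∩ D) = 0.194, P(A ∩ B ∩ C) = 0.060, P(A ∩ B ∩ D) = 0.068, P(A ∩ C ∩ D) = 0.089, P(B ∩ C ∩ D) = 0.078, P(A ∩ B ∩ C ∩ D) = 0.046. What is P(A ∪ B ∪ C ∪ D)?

0.978

By inclusion-exclusion,
P(A ∪ B ∪ C ∪ D) = 0.463 + 0.384 + 0.445 + 0.443 − 0.147 − 0.188 − 0.164 − 0.171 − 0.142 − 0.194 + 0.060 + 0.068 + 0.089 + 0.078 − 0.046 = 0.978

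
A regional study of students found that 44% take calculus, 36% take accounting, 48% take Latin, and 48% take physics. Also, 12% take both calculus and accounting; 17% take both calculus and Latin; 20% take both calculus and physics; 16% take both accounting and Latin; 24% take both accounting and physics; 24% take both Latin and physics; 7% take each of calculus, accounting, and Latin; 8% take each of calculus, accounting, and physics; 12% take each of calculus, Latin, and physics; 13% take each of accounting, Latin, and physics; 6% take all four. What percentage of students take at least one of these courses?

97%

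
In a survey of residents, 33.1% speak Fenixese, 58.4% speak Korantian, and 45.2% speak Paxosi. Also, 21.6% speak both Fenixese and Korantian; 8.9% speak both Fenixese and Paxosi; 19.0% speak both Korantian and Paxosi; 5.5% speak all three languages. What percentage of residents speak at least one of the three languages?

P(at least one) = 33.1 + 58.4 + 45.2 − 21.6 − 8.9 − 19.0 + 5.5 = 92.7%

92.7%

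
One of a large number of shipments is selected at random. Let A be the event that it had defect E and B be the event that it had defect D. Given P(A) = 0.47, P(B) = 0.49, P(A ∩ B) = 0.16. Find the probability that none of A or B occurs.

0.20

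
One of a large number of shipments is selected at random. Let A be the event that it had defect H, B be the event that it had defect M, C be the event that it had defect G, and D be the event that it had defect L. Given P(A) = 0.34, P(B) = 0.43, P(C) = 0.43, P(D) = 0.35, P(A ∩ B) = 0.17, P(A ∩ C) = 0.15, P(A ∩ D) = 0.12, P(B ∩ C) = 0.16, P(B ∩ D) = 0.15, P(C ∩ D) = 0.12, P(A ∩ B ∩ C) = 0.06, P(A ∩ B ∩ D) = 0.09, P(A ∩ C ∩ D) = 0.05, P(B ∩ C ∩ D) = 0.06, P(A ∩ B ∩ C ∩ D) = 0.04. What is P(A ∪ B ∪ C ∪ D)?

0.90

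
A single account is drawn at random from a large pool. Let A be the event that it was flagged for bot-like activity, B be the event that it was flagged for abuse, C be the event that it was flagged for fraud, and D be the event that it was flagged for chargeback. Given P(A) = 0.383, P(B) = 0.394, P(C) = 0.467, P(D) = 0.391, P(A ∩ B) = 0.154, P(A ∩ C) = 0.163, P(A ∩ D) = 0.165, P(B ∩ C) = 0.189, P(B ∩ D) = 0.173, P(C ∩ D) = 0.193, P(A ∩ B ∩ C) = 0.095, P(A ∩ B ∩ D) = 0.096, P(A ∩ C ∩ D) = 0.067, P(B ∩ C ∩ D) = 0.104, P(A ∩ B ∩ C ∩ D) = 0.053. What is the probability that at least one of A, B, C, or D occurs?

0.907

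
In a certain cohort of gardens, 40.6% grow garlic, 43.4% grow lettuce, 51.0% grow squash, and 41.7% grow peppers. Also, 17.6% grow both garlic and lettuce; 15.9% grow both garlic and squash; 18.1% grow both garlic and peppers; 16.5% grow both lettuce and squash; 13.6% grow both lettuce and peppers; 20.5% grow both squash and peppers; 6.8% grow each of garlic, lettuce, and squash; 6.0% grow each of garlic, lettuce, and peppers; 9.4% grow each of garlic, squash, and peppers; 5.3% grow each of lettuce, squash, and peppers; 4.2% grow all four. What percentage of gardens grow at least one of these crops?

97.8%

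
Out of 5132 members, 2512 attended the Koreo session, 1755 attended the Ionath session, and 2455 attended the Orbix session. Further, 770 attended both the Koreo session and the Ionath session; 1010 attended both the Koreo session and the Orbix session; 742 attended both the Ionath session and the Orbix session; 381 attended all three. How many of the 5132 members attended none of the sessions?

By inclusion–exclusion:
N(≥1) = 2512 + 1755 + 2455 − 770 − 1010 − 742 + 381 = 4581
None: 5132 − 4581 = 551

551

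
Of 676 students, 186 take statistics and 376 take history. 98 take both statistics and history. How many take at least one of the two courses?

By inclusion-exclusion,
|union| = 186 + 376 − 98 = 464

464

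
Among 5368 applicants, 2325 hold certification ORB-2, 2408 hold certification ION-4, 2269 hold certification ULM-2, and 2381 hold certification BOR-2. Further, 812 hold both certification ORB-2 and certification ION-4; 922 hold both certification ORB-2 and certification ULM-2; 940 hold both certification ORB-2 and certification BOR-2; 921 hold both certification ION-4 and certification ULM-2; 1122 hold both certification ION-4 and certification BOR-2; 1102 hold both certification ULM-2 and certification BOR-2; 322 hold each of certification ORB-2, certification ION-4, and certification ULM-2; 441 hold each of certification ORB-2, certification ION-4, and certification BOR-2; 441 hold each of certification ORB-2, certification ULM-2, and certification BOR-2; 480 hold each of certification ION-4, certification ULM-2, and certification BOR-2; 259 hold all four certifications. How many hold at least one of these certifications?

4989

Apply inclusion-exclusion:
N(≥1) = 2325 + 2408 + 2269 + 2381 − 812 − 922 − 940 − 921 − 1122 − 1102 + 322 + 441 + 441 + 480 − 259 = 4989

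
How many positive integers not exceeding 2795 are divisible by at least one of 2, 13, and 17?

1581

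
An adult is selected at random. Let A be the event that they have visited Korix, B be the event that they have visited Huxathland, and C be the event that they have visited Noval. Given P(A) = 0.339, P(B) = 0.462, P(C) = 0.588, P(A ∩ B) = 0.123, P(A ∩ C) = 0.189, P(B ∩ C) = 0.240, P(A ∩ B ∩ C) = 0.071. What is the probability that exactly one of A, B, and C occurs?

0.498

Using the inclusion–exclusion count for exactly one event:
P(exactly one) = 0.339 + 0.462 + 0.588 − 2·0.123 − 2·0.189 − 2·0.240 + 3·0.071 = 0.498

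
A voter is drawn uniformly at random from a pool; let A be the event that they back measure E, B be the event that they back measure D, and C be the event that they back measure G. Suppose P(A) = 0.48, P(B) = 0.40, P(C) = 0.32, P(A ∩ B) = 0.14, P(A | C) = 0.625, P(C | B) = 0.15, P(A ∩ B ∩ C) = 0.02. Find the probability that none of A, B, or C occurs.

0.18

P(A ∩ C) = P(C)·P(A|C) = 0.32 × 0.625 = 0.20
P(B ∩ C) = P(B)·P(C|B) = 0.40 × 0.15 = 0.06
By inclusion–exclusion:
P(A ∪ B ∪ C) = 0.48 + 0.40 + 0.32 − 0.14 − 0.20 − 0.06 + 0.02 = 0.82
P(none) = 1 − 0.82 = 0.18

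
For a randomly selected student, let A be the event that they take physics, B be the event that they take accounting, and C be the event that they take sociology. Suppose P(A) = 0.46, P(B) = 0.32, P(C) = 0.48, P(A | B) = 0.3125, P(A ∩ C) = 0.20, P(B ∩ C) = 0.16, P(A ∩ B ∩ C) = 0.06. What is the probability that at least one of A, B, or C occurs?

P(A ∩ B) = P(B)·P(A|B) = 0.32 × 0.3125 = 0.10
P(A ∪ B ∪ C) = 0.46 + 0.32 + 0.48 − 0.10 − 0.20 − 0.16 + 0.06 = 0.86

0.86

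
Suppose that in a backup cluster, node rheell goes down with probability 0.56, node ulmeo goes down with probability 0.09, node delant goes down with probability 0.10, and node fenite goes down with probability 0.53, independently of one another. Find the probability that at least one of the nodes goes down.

0.8306308

P(none) = (1 − 0.56) × (1 − 0.09) × (1 − 0.10) × (1 − 0.53) = 0.44 × 0.91 × 0.90 × 0.47 = 0.1693692
P(at least one) = 1 − 0.1693692 = 0.8306308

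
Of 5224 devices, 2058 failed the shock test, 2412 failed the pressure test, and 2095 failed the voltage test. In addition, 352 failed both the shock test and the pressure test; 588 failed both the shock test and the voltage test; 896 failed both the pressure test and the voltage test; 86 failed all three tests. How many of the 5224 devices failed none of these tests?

By inclusion–exclusion:
|at least one| = 2058 + 2412 + 2095 − 352 − 588 − 896 + 86 = 4815
None: 5224 − 4815 = 409

409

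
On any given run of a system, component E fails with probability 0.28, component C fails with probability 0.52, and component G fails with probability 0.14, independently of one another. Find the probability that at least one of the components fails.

P(none) = (1 − 0.28) × (1 − 0.52) × (1 − 0.14) = 0.72 × 0.48 × 0.86 = 0.297216
P(at least one) = 1 − 0.297216 = 0.702784

0.702784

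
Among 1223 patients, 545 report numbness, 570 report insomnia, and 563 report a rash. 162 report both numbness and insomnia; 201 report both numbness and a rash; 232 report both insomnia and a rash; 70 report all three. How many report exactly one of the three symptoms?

Using the inclusion–exclusion count for exactly one event:
|exactly one| = 545 + 570 + 563 − 2·162 − 2·201 − 2·232 + 3·70 = 698

698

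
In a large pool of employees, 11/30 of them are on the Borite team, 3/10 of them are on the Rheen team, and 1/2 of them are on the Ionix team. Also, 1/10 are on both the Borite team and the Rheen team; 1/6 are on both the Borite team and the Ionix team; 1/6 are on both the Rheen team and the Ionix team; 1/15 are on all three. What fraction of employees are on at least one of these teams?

P(union) = 11/30 + 3/10 + 1/2 − 1/10 − 1/6 − 1/6 + 1/15 = 4/5

4/5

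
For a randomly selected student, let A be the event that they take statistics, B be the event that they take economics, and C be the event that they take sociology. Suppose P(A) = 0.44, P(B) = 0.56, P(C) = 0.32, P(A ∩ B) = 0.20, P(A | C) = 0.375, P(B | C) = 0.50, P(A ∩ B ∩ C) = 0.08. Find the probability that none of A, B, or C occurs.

P(A ∩ C) = P(C)·P(A|C) = 0.32 × 0.375 = 0.12
P(B ∩ C) = P(C)·P(B|C) = 0.32 × 0.50 = 0.16
P(A ∪ B ∪ C) = 0.44 + 0.56 + 0.32 − 0.20 − 0.12 − 0.16 + 0.08 = 0.92
P(none) = 1 − 0.92 = 0.08

0.08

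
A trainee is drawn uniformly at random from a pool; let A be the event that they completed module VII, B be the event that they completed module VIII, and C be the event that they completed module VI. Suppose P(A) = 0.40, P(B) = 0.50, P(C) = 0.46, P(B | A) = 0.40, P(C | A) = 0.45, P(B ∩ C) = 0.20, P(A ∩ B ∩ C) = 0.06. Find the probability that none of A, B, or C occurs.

0.12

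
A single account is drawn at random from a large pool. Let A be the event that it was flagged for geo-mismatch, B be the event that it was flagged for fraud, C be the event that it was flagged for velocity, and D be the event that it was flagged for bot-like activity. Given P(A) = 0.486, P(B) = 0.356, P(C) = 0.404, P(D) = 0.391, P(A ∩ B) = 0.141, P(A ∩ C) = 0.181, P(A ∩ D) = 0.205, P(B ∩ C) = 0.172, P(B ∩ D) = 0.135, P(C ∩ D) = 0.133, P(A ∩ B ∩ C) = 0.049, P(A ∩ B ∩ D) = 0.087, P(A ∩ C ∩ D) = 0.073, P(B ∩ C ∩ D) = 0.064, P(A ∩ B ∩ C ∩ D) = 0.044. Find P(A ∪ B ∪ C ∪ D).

0.899

P(A ∪ B ∪ C ∪ D) = 0.486 + 0.356 + 0.404 + 0.391 − 0.141 − 0.181 − 0.205 − 0.172 − 0.135 − 0.133 + 0.049 + 0.087 + 0.073 + 0.064 − 0.044 = 0.899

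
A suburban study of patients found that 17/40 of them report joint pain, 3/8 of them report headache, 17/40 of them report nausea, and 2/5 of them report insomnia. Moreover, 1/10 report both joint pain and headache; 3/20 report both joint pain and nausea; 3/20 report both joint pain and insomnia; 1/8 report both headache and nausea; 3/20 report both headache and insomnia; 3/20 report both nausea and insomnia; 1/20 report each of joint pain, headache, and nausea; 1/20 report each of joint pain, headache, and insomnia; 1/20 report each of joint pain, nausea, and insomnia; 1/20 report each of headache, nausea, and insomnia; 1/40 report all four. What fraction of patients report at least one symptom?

39/40

Inclusion–exclusion gives
P(≥1) = 17/40 + 3/8 + 17/40 + 2/5 − 1/10 − 3/20 − 3/20 − 1/8 − 3/20 − 3/20 + 1/20 + 1/20 + 1/20 + 1/20 − 1/40 = 39/40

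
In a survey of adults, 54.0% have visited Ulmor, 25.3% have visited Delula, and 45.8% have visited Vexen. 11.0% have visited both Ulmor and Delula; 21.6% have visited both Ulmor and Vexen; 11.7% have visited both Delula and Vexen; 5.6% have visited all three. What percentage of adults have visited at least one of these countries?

86.4%

By inclusion–exclusion:
P(≥1) = 54.0 + 25.3 + 45.8 − 11.0 − 21.6 − 11.7 + 5.6 = 86.4%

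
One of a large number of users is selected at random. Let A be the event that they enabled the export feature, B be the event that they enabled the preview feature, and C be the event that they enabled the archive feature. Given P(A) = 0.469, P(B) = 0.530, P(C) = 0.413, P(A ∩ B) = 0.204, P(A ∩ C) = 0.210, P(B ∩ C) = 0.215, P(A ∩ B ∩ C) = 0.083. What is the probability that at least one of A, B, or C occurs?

0.866

P(A ∪ B ∪ C) = 0.469 + 0.530 + 0.413 − 0.204 − 0.210 − 0.215 + 0.083 = 0.866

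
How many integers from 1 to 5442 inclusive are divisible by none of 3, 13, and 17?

3151

1814 + 418 + 320 − 139 − 106 − 24 + 8 = 2291
5442 − 2291 = 3151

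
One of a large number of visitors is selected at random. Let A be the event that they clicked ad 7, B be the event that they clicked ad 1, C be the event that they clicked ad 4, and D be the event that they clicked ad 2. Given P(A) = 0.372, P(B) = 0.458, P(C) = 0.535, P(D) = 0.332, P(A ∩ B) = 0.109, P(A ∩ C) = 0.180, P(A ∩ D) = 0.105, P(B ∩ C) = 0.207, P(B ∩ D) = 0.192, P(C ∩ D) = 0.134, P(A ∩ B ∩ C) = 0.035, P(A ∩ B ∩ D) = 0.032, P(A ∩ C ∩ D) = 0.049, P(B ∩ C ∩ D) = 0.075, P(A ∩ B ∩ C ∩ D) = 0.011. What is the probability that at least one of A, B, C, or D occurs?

0.950

By inclusion–exclusion:
P(A ∪ B ∪ C ∪ D) = 0.372 + 0.458 + 0.535 + 0.332 − 0.109 − 0.180 − 0.105 − 0.207 − 0.192 − 0.134 + 0.035 + 0.032 + 0.049 + 0.075 − 0.011 = 0.950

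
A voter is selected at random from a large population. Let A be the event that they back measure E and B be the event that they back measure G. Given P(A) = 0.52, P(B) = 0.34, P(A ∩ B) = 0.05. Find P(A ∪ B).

0.81

P(A ∪ B) = 0.52 + 0.34 − 0.05 = 0.81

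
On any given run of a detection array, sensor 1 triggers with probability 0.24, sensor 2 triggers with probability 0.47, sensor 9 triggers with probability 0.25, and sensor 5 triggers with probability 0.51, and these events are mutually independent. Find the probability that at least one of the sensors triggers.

P(none) = (1 − 0.24) × (1 − 0.47) × (1 − 0.25) × (1 − 0.51) = 0.76 × 0.53 × 0.75 × 0.49 = 0.148029
P(at least one) = 1 − 0.148029 = 0.851971

0.851971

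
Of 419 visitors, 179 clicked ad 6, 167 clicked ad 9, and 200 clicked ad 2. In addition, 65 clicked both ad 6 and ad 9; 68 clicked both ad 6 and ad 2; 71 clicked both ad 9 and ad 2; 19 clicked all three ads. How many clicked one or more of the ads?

Using inclusion–exclusion:
|at least one| = 179 + 167 + 200 − 65 − 68 − 71 + 19 = 361

361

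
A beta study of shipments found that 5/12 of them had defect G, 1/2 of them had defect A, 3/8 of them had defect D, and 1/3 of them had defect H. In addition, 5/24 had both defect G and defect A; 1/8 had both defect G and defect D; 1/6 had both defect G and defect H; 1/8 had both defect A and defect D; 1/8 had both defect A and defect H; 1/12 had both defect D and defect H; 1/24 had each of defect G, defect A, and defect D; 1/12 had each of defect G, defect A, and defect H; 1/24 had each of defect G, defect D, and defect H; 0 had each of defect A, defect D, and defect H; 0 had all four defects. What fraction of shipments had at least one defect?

23/24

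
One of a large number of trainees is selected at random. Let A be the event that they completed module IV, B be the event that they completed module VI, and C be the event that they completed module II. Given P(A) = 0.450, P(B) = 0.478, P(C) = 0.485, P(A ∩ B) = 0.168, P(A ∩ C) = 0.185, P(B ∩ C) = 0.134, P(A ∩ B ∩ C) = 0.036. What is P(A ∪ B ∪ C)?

By inclusion-exclusion,
P(A ∪ B ∪ C) = 0.450 + 0.478 + 0.485 − 0.168 − 0.185 − 0.134 + 0.036 = 0.962

0.962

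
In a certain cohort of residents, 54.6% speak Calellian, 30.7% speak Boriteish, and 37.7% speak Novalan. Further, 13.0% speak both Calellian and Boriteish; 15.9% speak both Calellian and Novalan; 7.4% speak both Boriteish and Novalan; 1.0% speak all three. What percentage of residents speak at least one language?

87.7%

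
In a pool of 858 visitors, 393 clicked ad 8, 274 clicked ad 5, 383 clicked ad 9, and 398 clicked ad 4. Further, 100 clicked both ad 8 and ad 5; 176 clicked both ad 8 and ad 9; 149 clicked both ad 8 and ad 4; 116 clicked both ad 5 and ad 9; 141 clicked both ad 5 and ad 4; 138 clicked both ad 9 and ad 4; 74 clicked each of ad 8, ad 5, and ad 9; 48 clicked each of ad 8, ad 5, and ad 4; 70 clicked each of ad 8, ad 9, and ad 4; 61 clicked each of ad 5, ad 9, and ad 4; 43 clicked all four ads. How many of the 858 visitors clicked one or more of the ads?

838

Apply inclusion-exclusion:
N(≥1) = 393 + 274 + 383 + 398 − 100 − 176 − 149 − 116 − 141 − 138 + 74 + 48 + 70 + 61 − 43 = 838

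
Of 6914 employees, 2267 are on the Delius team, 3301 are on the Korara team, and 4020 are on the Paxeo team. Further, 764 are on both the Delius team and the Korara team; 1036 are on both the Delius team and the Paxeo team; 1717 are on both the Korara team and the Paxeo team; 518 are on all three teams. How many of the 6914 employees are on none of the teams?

325

N(≥1) = 2267 + 3301 + 4020 − 764 − 1036 − 1717 + 518 = 6589
None: 6914 − 6589 = 325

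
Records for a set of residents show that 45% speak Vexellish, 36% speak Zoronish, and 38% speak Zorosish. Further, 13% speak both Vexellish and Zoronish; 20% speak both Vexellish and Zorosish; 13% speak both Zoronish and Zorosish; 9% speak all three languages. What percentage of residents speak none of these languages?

By inclusion-exclusion,
P(at least one) = 45 + 36 + 38 − 13 − 20 − 13 + 9 = 82%
P(none) = 100% − 82% = 18%

18%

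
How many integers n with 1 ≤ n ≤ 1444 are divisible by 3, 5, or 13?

481 + 288 + 111 − 96 − 37 − 22 + 7 = 732

732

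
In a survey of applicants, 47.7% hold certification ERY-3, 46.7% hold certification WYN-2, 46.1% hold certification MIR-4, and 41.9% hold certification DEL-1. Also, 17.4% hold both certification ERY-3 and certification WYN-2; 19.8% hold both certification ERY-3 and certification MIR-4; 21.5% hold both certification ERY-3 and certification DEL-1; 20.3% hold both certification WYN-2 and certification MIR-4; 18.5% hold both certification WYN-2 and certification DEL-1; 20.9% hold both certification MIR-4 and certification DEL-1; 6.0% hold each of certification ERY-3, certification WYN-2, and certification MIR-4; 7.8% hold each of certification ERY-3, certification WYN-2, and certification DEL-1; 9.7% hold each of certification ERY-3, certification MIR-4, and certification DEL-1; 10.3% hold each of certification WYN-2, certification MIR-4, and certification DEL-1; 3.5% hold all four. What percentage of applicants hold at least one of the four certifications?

94.3%

Using inclusion–exclusion:
P(≥1) = 47.7 + 46.7 + 46.1 + 41.9 − 17.4 − 19.8 − 21.5 − 20.3 − 18.5 − 20.9 + 6.0 + 7.8 + 9.7 + 10.3 − 3.5 = 94.3%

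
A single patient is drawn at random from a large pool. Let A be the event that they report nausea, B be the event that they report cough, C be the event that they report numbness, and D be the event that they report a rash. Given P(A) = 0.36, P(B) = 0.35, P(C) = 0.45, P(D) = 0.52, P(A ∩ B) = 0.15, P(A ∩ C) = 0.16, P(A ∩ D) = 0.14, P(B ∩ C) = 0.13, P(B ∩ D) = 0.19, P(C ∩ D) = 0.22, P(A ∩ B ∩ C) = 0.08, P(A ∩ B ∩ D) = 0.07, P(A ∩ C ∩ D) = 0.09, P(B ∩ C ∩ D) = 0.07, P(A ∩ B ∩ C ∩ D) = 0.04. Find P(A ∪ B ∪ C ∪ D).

Apply inclusion-exclusion:
P(A ∪ B ∪ C ∪ D) = 0.36 + 0.35 + 0.45 + 0.52 − 0.15 − 0.16 − 0.14 − 0.13 − 0.19 − 0.22 + 0.08 + 0.07 + 0.09 + 0.07 − 0.04 = 0.96

0.96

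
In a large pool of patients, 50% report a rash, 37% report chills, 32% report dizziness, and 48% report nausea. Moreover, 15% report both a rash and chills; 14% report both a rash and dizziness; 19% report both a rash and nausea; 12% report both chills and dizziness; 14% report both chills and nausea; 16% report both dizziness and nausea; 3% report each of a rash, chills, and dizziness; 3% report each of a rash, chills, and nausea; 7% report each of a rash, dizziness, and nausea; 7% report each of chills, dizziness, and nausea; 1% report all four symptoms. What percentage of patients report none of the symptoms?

By inclusion–exclusion:
P(union) = 50 + 37 + 32 + 48 − 15 − 14 − 19 − 12 − 14 − 16 + 3 + 3 + 7 + 7 − 1 = 96%
P(none) = 100% − 96% = 4%

4%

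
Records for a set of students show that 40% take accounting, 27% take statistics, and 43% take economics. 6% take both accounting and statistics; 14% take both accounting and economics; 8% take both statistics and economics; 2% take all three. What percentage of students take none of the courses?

P(at least one) = 40 + 27 + 43 − 6 − 14 − 8 + 2 = 84%
P(none) = 100% − 84% = 16%

16%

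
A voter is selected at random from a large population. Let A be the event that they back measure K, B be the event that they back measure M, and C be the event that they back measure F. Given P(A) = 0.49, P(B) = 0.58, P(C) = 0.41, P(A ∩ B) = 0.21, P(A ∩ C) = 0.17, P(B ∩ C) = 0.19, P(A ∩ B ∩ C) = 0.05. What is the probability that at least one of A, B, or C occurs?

0.96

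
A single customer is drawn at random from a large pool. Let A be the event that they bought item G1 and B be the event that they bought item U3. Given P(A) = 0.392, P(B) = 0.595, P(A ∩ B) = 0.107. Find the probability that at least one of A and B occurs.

P(A ∪ B) = 0.392 + 0.595 − 0.107 = 0.880

0.880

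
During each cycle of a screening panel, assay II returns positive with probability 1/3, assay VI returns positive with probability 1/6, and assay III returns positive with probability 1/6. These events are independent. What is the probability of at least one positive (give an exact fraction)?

29/54

P(none) = (1 − 1/3) × (1 − 1/6) × (1 − 1/6) = 2/3 × 5/6 × 5/6 = 25/54
P(at least one) = 1 − 25/54 = 29/54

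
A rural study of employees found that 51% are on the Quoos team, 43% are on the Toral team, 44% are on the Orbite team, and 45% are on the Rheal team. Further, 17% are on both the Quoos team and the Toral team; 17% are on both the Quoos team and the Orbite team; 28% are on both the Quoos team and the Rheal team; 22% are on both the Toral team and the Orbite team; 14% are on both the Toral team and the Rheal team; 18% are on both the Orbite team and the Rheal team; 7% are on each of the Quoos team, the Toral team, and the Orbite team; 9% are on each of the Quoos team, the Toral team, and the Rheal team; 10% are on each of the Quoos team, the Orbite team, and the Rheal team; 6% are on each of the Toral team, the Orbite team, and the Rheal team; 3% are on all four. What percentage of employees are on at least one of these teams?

P(≥1) = 51 + 43 + 44 + 45 − 17 − 17 − 28 − 22 − 14 − 18 + 7 + 9 + 10 + 6 − 3 = 96%

96%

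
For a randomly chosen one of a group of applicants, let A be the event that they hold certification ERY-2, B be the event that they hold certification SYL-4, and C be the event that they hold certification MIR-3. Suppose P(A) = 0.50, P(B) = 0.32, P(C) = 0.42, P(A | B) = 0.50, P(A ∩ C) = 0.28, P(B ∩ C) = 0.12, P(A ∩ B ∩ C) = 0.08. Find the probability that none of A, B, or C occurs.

0.24

P(A ∩ B) = P(B)·P(A|B) = 0.32 × 0.50 = 0.16
By inclusion-exclusion,
P(A ∪ B ∪ C) = 0.50 + 0.32 + 0.42 − 0.16 − 0.28 − 0.12 + 0.08 = 0.76
P(none) = 1 − 0.76 = 0.24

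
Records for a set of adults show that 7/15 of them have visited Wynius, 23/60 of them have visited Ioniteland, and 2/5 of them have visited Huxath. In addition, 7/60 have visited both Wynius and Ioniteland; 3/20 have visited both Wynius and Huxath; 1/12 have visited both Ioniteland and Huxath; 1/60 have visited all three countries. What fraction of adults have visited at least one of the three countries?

11/12

P(≥1) = 7/15 + 23/60 + 2/5 − 7/60 − 3/20 − 1/12 + 1/60 = 11/12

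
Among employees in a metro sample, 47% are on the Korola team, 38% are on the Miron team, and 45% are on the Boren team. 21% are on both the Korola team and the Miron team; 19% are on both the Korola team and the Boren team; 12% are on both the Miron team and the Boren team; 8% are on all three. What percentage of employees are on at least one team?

86%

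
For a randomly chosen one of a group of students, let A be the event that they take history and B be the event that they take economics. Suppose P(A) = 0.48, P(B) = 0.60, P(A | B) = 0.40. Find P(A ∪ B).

P(A ∩ B) = P(B)·P(A|B) = 0.60 × 0.40 = 0.24
By inclusion-exclusion,
P(A ∪ B) = 0.48 + 0.60 − 0.24 = 0.84

0.84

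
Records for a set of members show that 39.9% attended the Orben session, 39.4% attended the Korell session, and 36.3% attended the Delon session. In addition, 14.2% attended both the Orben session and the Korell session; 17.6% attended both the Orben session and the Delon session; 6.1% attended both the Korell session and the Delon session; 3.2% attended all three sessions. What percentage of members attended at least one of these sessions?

80.9%

P(union) = 39.9 + 39.4 + 36.3 − 14.2 − 17.6 − 6.1 + 3.2 = 80.9%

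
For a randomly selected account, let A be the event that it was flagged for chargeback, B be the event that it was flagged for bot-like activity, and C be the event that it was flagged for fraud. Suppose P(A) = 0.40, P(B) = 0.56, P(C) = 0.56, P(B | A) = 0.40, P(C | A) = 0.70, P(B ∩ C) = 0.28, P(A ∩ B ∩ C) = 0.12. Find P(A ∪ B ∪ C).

0.92

P(A ∩ B) = P(A)·P(B|A) = 0.40 × 0.40 = 0.16
P(A ∩ C) = P(A)·P(C|A) = 0.40 × 0.70 = 0.28
P(A ∪ B ∪ C) = 0.40 + 0.56 + 0.56 − 0.16 − 0.28 − 0.28 + 0.12 = 0.92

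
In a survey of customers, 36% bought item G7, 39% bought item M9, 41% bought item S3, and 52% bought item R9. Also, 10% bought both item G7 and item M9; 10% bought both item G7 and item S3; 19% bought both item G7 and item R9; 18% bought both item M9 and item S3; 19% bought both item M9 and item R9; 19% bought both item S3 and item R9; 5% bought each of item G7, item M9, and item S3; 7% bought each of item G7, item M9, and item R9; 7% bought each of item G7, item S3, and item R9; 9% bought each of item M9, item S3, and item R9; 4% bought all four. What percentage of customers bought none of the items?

P(≥1) = 36 + 39 + 41 + 52 − 10 − 10 − 19 − 18 − 19 − 19 + 5 + 7 + 7 + 9 − 4 = 97%
P(none) = 100% − 97% = 3%

3%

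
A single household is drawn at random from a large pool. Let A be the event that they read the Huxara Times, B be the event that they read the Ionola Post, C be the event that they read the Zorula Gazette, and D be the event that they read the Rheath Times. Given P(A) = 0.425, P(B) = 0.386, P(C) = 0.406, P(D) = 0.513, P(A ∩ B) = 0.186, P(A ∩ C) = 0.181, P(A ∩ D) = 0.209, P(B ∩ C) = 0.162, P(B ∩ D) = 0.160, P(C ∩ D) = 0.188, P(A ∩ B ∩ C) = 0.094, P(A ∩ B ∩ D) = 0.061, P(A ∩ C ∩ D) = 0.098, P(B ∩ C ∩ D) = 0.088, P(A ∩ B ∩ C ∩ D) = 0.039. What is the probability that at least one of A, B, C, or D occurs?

0.946

P(A ∪ B ∪ C ∪ D) = 0.425 + 0.386 + 0.406 + 0.513 − 0.186 − 0.181 − 0.209 − 0.162 − 0.160 − 0.188 + 0.094 + 0.061 + 0.098 + 0.088 − 0.039 = 0.946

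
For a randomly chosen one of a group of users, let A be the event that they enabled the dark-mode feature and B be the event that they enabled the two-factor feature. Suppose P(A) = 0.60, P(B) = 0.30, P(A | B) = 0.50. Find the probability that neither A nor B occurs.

0.25

P(A ∩ B) = P(B)·P(A|B) = 0.30 × 0.50 = 0.15
P(A ∪ B) = 0.60 + 0.30 − 0.15 = 0.75
P(none) = 1 − 0.75 = 0.25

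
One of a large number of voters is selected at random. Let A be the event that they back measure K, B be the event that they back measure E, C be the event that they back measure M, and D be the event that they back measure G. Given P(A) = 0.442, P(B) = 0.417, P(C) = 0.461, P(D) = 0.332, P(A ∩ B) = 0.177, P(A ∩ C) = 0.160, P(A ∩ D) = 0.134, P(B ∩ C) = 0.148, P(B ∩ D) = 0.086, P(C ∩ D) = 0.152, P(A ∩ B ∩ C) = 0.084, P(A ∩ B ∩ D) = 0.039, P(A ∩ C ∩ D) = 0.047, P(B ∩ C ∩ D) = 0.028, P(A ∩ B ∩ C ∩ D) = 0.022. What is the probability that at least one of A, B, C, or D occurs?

0.971

P(A ∪ B ∪ C ∪ D) = 0.442 + 0.417 + 0.461 + 0.332 − 0.177 − 0.160 − 0.134 − 0.148 − 0.086 − 0.152 + 0.084 + 0.039 + 0.047 + 0.028 − 0.022 = 0.971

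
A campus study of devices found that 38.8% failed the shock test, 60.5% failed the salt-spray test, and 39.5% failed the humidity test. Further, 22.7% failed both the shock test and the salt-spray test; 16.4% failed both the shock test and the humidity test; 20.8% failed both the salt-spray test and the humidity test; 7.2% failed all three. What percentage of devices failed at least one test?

P(≥1) = 38.8 + 60.5 + 39.5 − 22.7 − 16.4 − 20.8 + 7.2 = 86.1%

86.1%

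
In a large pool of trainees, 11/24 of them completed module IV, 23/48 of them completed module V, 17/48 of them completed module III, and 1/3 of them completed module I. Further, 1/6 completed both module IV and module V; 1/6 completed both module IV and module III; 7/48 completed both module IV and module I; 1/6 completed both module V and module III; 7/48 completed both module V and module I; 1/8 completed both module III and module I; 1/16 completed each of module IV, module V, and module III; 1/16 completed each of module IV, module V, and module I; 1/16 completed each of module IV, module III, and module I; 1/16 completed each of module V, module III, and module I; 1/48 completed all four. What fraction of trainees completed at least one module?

15/16

Apply inclusion-exclusion:
P(≥1) = 11/24 + 23/48 + 17/48 + 1/3 − 1/6 − 1/6 − 7/48 − 1/6 − 7/48 − 1/8 + 1/16 + 1/16 + 1/16 + 1/16 − 1/48 = 15/16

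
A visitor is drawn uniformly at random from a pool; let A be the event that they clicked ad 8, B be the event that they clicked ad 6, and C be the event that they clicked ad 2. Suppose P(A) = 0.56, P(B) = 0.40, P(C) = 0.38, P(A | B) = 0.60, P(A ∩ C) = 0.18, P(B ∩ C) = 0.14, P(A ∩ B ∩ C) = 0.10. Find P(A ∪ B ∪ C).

P(A ∩ B) = P(B)·P(A|B) = 0.40 × 0.60 = 0.24
By inclusion–exclusion:
P(A ∪ B ∪ C) = 0.56 + 0.40 + 0.38 − 0.24 − 0.18 − 0.14 + 0.10 = 0.88

0.88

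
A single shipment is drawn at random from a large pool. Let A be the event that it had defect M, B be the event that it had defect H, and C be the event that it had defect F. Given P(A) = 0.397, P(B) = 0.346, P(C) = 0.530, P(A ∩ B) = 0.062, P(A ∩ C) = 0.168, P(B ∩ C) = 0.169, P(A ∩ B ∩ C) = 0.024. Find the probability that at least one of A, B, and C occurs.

P(A ∪ B ∪ C) = 0.397 + 0.346 + 0.530 − 0.062 − 0.168 − 0.169 + 0.024 = 0.898

0.898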